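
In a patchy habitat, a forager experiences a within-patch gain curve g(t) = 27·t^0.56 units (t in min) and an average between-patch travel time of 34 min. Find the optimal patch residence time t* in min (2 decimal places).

43.27 min

Optimal t* satisfies g'(t*) = g(t*)/(T + t*).
g'(t) = 0.56·27·t^-0.44. Setting 0.56·27·t^-0.44 = 27·t^0.56/(34+t) gives 0.56(34+t) = t, so 0.44·t = 0.56×34.
t* = 0.56×34/0.44 = 43.27 min.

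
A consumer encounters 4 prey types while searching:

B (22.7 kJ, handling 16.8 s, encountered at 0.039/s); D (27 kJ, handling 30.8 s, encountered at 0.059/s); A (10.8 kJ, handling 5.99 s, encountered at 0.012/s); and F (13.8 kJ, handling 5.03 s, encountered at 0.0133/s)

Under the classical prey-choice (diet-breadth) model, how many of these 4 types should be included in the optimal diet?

Profitabilities (E/h, kJ/s): F 2.74, A 1.8, B 1.35, D 0.877. Add prey in this order while the next type's profitability exceeds the intake rate on those already taken.
Rate on top 1: 0.172. A: 1.8 > 0.172 → include.
Rate on top 2: 0.275. B: 1.35 > 0.275 → include.
Rate on top 3: 0.668. D: 0.877 > 0.668 → include.
Optimal diet: F, A, B, D — 4 of 4 types.

4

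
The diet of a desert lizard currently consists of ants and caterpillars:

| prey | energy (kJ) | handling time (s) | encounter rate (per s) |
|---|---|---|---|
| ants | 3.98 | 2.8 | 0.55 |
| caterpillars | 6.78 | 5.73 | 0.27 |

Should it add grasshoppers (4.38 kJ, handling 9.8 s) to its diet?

No

On ants and caterpillars alone, R = ΣλE/(1+Σλh) = 4.02/4.087 = 0.9835 kJ/s.
Profitability of grasshoppers: 4.38/9.8 = 0.4469 kJ/s.
0.4469 < 0.9835, so adding grasshoppers would lower the average — exclude it.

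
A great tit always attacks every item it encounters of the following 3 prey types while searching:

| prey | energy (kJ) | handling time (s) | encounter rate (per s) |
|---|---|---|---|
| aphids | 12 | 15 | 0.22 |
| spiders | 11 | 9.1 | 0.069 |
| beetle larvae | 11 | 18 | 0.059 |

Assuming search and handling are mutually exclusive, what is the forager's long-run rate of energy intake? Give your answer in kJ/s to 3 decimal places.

R = Σλ_iE_i / (1 + Σλ_ih_i)
Numerator: 0.22×12 + 0.069×11 + 0.059×11 = 4.048
Denominator: 1 + 0.22×15 + 0.069×9.1 + 0.059×18 = 5.99
R = 4.048/5.99 = 0.6758 kJ/s

0.676 kJ/s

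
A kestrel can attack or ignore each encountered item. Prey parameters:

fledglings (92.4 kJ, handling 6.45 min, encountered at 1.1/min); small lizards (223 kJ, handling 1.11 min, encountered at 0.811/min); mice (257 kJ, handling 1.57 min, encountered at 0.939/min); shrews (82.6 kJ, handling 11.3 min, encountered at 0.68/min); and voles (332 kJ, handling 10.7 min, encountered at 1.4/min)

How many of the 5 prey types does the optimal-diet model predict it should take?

2

Rank by E/h (kJ/min): small lizards 201, mice 164, voles 31, fledglings 14.3, shrews 7.31. Include each in turn until the next type's E/h falls below the running intake rate.
Rate on top 1: 95.18. mice: 164 > 95.18 → include.
Rate on top 2: 125.1. voles: 31 < 125.1 → exclude; stop.
Optimal diet: small lizards, mice — 2 of 5 types.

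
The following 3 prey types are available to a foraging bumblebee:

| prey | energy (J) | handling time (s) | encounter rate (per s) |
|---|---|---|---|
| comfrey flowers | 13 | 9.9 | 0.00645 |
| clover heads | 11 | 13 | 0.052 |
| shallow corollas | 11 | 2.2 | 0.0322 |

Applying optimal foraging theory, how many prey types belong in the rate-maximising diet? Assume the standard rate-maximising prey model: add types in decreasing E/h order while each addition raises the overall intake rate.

E/h in descending order: shallow corollas 5, comfrey flowers 1.31, clover heads 0.846 J/s. The optimal diet is the largest prefix of this list for which every included type satisfies E_i/h_i > R on the types above it.
Rate on top 1: 0.3308. comfrey flowers: 1.31 > 0.3308 → include.
Rate on top 2: 0.3861. clover heads: 0.846 > 0.3861 → include.
Optimal diet: shallow corollas, comfrey flowers, clover heads — 3 of 3 types.

3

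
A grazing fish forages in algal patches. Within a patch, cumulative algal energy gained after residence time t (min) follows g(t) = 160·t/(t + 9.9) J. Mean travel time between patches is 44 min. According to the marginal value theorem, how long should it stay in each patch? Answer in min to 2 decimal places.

Maximise g(t)/(T+t): set derivative to zero → g'(t)(T+t) = g(t).
g'(t) = 160·9.9/(t + 9.9)². Setting 160·9.9/(t+9.9)² = 160t/[(t+9.9)(44+t)] gives 9.9(44+t) = t(t+9.9), so t² = 9.9×44 = 435.6.
t* = √435.6 = 20.87 min.

20.87 min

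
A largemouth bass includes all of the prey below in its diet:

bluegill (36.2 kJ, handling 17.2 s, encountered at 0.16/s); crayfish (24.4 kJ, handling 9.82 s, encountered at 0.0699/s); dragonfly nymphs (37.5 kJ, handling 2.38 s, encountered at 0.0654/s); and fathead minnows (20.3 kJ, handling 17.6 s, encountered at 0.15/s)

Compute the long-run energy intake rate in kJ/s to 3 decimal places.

Energy encountered per unit search time: 0.16×36.2 + 0.0699×24.4 + 0.0654×37.5 + 0.15×20.3 = 13 kJ/s.
Handling time per unit search time: 0.16×17.2 + 0.0699×9.82 + 0.0654×2.38 + 0.15×17.6 = 6.234.
Rate = 13/(1 + 6.234) = 1.796 kJ/s.

1.796 kJ/s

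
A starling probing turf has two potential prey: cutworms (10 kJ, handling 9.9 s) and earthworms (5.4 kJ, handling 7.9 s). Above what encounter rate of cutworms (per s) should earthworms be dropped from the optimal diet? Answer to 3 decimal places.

The zero-one rule: include earthworms iff E₂/h₂ > λE₁/(1+λh₁). Equality gives the switch point.
λE₁h₂ = E₂ + λE₂h₁ ⇒ λ = E₂/(E₁h₂ − E₂h₁) = 5.4/(79 − 53.46) = 0.2114 per s.

0.211 per s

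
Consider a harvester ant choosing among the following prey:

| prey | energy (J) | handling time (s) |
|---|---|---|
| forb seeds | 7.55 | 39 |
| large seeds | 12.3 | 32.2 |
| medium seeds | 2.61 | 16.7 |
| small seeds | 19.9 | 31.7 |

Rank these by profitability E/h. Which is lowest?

In descending order of E/h:
small seeds: 19.9/31.7 = 0.628 J/s
large seeds: 12.3/32.2 = 0.382 J/s
forb seeds: 7.55/39 = 0.194 J/s
medium seeds: 2.61/16.7 = 0.156 J/s

medium seeds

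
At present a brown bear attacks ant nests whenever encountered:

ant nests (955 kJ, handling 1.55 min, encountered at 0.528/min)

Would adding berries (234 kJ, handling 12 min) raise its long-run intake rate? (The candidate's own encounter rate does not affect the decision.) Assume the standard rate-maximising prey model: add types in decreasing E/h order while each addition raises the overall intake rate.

No

Current rate: (0.528×955)/(1 + 0.528×1.55) = 277.3 kJ/min.
Profitability of berries: 234/12 = 19.5 kJ/min.
19.5 < 277.3, so adding berries would lower the average — exclude it.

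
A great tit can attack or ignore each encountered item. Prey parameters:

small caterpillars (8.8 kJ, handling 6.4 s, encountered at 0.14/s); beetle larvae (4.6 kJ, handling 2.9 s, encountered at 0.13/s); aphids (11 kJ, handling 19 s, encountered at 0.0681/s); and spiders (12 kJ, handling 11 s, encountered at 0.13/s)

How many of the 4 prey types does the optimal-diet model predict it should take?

Rank by E/h (kJ/s): beetle larvae 1.59, small caterpillars 1.38, spiders 1.09, aphids 0.579. Include each in turn until the next type's E/h falls below the running intake rate.
Rate on top 1: 0.4343. small caterpillars: 1.38 > 0.4343 → include.
Rate on top 2: 0.8051. spiders: 1.09 > 0.8051 → include.
Rate on top 3: 0.9155. aphids: 0.579 < 0.9155 → exclude; stop.
Optimal diet: beetle larvae, small caterpillars, spiders — 3 of 4 types.

3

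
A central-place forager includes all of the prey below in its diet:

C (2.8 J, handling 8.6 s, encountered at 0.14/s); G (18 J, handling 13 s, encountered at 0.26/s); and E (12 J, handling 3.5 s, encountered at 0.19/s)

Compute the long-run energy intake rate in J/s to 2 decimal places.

1.18 J/s

Energy encountered per unit search time: 0.14×2.8 + 0.26×18 + 0.19×12 = 7.352 J/s.
Handling time per unit search time: 0.14×8.6 + 0.26×13 + 0.19×3.5 = 5.249.
Rate = 7.352/(1 + 5.249) = 1.177 J/s.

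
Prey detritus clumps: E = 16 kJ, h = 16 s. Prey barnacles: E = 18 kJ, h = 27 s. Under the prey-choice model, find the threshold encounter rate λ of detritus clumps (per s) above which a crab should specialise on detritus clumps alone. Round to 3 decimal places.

Drop barnacles once their profitability E₂/h₂ falls below the rate achievable on detritus clumps alone: E₂/h₂ = λE₁/(1 + λh₁).
Solve for λ: λE₁h₂ = E₂(1 + λh₁) → λ(E₁h₂ − E₂h₁) = E₂ → λ = E₂/(E₁h₂ − E₂h₁).
λ = 18/(16×27 − 18×16) = 18/144 = 0.125 per s.

0.125 per s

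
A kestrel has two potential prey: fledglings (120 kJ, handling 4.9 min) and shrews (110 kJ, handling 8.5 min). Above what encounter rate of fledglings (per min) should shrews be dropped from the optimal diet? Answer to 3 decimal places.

0.229 per min

The zero-one rule: include shrews iff E₂/h₂ > λE₁/(1+λh₁). Equality gives the switch point.
λE₁h₂ = E₂ + λE₂h₁ ⇒ λ = E₂/(E₁h₂ − E₂h₁) = 110/(1020 − 539) = 0.2287 per min.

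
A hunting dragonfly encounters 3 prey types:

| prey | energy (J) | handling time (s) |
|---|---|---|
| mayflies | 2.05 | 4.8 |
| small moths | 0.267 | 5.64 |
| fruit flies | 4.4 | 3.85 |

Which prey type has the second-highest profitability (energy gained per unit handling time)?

mayflies

In descending order of E/h:
fruit flies: 4.4/3.85 = 1.14 J/s
mayflies: 2.05/4.8 = 0.427 J/s
small moths: 0.267/5.64 = 0.0473 J/s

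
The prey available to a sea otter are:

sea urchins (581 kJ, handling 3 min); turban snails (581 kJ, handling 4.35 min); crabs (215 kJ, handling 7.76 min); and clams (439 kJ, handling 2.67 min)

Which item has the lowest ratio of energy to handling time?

crabs

Profitability E/h (kJ/min): sea urchins = 581/3 = 194, turban snails = 581/4.35 = 134, crabs = 215/7.76 = 27.7, clams = 439/2.67 = 164.
Ranked: sea urchins > clams > turban snails > crabs.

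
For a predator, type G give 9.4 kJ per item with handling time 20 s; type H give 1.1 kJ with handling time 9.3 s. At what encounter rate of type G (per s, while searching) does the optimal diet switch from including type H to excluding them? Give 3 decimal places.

0.017 per s

The zero-one rule: include type H iff E₂/h₂ > λE₁/(1+λh₁). Equality gives the switch point.
λE₁h₂ = E₂ + λE₂h₁ ⇒ λ = E₂/(E₁h₂ − E₂h₁) = 1.1/(87.42 − 22) = 0.01681 per s.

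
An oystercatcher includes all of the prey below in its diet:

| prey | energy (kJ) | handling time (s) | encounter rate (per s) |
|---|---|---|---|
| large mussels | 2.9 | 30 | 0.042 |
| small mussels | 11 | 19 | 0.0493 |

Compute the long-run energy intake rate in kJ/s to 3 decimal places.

0.208 kJ/s

R = Σλ_iE_i / (1 + Σλ_ih_i)
Numerator: 0.042×2.9 + 0.0493×11 = 0.6641
Denominator: 1 + 0.042×30 + 0.0493×19 = 3.197
R = 0.6641/3.197 = 0.2077 kJ/s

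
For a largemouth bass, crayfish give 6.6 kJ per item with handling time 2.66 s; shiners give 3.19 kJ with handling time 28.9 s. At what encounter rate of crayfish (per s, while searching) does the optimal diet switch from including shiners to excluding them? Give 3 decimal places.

At the threshold, the rate on crayfish alone equals the profitability of shiners: λ·6.6/(1 + λ·2.66) = 3.19/28.9 = 0.1104.
Rearranging, λ(6.6 − 0.1104×2.66) = 0.1104, so λ = 0.1104/6.306 = 0.0175 per s.

0.018 per s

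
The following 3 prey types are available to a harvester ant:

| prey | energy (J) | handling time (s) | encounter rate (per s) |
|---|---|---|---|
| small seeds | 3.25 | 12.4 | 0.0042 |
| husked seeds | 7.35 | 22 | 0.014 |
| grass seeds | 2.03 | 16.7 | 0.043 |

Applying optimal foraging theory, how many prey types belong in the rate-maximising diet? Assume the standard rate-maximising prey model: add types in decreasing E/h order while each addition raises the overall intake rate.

3

Rank by E/h (J/s): husked seeds 0.334, small seeds 0.262, grass seeds 0.122. Include each in turn until the next type's E/h falls below the running intake rate.
Rate on top 1: 0.07867. small seeds: 0.262 > 0.07867 → include.
Rate on top 2: 0.08569. grass seeds: 0.122 > 0.08569 → include.
Optimal diet: husked seeds, small seeds, grass seeds — 3 of 3 types.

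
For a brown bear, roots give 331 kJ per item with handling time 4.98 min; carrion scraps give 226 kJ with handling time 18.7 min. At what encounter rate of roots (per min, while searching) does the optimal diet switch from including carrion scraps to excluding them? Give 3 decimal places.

At the threshold, the rate on roots alone equals the profitability of carrion scraps: λ·331/(1 + λ·4.98) = 226/18.7 = 12.09.
Rearranging, λ(331 − 12.09×4.98) = 12.09, so λ = 12.09/270.8 = 0.04463 per min.

0.045 per min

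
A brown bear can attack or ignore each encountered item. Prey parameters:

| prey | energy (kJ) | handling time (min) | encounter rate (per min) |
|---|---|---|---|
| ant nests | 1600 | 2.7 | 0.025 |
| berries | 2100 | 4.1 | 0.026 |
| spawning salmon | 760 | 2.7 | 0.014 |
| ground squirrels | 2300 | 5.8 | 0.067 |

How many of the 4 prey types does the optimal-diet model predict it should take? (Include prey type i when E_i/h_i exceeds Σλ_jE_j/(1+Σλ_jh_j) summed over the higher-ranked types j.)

4

Rank by E/h (kJ/min): ant nests 593, berries 512, ground squirrels 397, spawning salmon 281. Include each in turn until the next type's E/h falls below the running intake rate.
Rate on top 1: 37.47. berries: 512 > 37.47 → include.
Rate on top 2: 80.57. ground squirrels: 397 > 80.57 → include.
Rate on top 3: 159.1. spawning salmon: 281 > 159.1 → include.
Optimal diet: ant nests, berries, ground squirrels, spawning salmon — 4 of 4 types.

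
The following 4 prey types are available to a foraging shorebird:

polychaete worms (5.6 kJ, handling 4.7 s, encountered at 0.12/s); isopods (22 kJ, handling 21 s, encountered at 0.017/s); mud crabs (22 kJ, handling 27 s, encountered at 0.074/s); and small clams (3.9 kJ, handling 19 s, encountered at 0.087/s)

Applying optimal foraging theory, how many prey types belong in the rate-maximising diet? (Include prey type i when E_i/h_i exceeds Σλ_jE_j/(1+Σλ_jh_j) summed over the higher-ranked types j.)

Profitabilities (E/h, kJ/s): polychaete worms 1.19, isopods 1.05, mud crabs 0.815, small clams 0.205. Add prey in this order while the next type's profitability exceeds the intake rate on those already taken.
Rate on top 1: 0.4297. isopods: 1.05 > 0.4297 → include.
Rate on top 2: 0.5445. mud crabs: 0.815 > 0.5445 → include.
Rate on top 3: 0.6823. small clams: 0.205 < 0.6823 → exclude; stop.
Optimal diet: polychaete worms, isopods, mud crabs — 3 of 4 types.

3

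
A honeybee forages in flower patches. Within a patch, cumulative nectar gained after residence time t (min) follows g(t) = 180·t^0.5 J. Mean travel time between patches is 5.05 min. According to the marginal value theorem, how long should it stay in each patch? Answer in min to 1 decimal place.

5.0 min

Optimal t* satisfies g'(t*) = g(t*)/(T + t*).
g'(t) = 0.5·180·t^-0.5. Setting 0.5·180·t^-0.5 = 180·t^0.5/(5.05+t) gives 0.5(5.05+t) = t, so 0.50·t = 0.5×5.05.
t* = 0.5×5.05/0.50 = 5.05 min.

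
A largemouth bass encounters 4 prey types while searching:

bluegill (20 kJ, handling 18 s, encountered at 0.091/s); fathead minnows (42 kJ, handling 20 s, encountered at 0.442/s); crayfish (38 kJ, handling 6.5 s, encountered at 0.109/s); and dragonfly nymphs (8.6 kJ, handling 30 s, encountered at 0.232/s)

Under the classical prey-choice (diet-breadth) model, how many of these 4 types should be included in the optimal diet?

1

Profitabilities (E/h, kJ/s): crayfish 5.85, fathead minnows 2.1, bluegill 1.11, dragonfly nymphs 0.287. Add prey in this order while the next type's profitability exceeds the intake rate on those already taken.
Rate on top 1: 2.424. fathead minnows: 2.1 < 2.424 → exclude; stop.
Optimal diet: crayfish — 1 of 4 types.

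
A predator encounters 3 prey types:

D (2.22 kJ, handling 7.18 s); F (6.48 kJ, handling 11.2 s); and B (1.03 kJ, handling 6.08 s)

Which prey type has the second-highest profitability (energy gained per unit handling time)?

Profitability E/h (kJ/s): D = 2.22/7.18 = 0.309, F = 6.48/11.2 = 0.579, B = 1.03/6.08 = 0.169.
Ranked: F > D > B.

D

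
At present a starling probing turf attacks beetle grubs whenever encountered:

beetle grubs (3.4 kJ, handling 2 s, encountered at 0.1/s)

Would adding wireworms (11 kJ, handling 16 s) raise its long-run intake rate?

Yes

On beetle grubs alone, R = ΣλE/(1+Σλh) = 0.34/1.2 = 0.2833 kJ/s.
Profitability of wireworms: 11/16 = 0.6875 kJ/s.
Since 0.6875 > R, including wireworms increases the long-run rate.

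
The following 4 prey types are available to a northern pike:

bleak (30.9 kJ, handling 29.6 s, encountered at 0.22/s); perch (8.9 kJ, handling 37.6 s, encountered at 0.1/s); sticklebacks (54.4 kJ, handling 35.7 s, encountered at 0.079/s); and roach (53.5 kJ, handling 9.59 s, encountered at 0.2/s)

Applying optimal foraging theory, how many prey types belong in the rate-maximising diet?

1

E/h in descending order: roach 5.58, sticklebacks 1.52, bleak 1.04, perch 0.237 kJ/s. The optimal diet is the largest prefix of this list for which every included type satisfies E_i/h_i > R on the types above it.
Rate on top 1: 3.667. sticklebacks: 1.52 < 3.667 → exclude; stop.
Optimal diet: roach — 1 of 4 types.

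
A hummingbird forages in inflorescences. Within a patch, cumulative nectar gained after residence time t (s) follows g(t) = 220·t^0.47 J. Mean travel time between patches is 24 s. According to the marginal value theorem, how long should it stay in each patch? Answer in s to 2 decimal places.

21.28 s

Optimal t* satisfies g'(t*) = g(t*)/(T + t*).
g'(t) = 0.47·220·t^-0.53. Setting 0.47·220·t^-0.53 = 220·t^0.47/(24+t) gives 0.47(24+t) = t, so 0.53·t = 0.47×24.
t* = 0.47×24/0.53 = 21.28 s.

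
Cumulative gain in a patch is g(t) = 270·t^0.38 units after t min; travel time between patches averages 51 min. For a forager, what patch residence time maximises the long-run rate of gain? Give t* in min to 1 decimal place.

31.3 min

By the marginal value theorem, leave when the instantaneous gain rate g'(t) equals the habitat-wide average g(t)/(T + t).
g'(t) = 0.38·270·t^-0.62. Setting 0.38·270·t^-0.62 = 270·t^0.38/(51+t) gives 0.38(51+t) = t, so 0.62·t = 0.38×51.
t* = 0.38×51/0.62 = 31.26 min.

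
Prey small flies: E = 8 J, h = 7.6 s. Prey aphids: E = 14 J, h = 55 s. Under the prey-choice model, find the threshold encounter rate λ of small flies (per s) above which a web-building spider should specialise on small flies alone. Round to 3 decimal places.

0.042 per s

Drop aphids once their profitability E₂/h₂ falls below the rate achievable on small flies alone: E₂/h₂ = λE₁/(1 + λh₁).
Solve for λ: λE₁h₂ = E₂(1 + λh₁) → λ(E₁h₂ − E₂h₁) = E₂ → λ = E₂/(E₁h₂ − E₂h₁).
λ = 14/(8×55 − 14×7.6) = 14/333.6 = 0.04197 per s.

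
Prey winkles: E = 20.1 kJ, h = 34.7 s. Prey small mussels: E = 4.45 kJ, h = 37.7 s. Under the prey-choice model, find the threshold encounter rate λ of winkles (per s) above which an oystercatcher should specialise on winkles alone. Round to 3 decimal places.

Drop small mussels once their profitability E₂/h₂ falls below the rate achievable on winkles alone: E₂/h₂ = λE₁/(1 + λh₁).
Solve for λ: λE₁h₂ = E₂(1 + λh₁) → λ(E₁h₂ − E₂h₁) = E₂ → λ = E₂/(E₁h₂ − E₂h₁).
λ = 4.45/(20.1×37.7 − 4.45×34.7) = 4.45/603.4 = 0.007375 per s.

0.007 per s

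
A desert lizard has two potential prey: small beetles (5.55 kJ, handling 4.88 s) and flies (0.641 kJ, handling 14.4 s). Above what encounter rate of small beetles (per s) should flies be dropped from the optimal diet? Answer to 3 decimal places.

0.008 per s

Drop flies once their profitability E₂/h₂ falls below the rate achievable on small beetles alone: E₂/h₂ = λE₁/(1 + λh₁).
Solve for λ: λE₁h₂ = E₂(1 + λh₁) → λ(E₁h₂ − E₂h₁) = E₂ → λ = E₂/(E₁h₂ − E₂h₁).
λ = 0.641/(5.55×14.4 − 0.641×4.88) = 0.641/76.79 = 0.008347 per s.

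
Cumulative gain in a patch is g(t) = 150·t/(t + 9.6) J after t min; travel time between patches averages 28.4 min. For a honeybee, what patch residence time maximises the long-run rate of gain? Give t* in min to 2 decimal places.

16.51 min

Maximise g(t)/(T+t): set derivative to zero → g'(t)(T+t) = g(t).
g'(t) = 150·9.6/(t + 9.6)². Setting 150·9.6/(t+9.6)² = 150t/[(t+9.6)(28.4+t)] gives 9.6(28.4+t) = t(t+9.6), so t² = 9.6×28.4 = 272.6.
t* = √272.6 = 16.51 min.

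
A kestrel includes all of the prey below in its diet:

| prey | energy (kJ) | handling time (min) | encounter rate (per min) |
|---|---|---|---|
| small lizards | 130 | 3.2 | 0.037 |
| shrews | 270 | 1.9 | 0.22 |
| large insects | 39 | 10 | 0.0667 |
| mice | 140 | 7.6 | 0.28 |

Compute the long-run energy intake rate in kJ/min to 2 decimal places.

R = Σλ_iE_i / (1 + Σλ_ih_i)
Numerator: 0.037×130 + 0.22×270 + 0.0667×39 + 0.28×140 = 106
Denominator: 1 + 0.037×3.2 + 0.22×1.9 + 0.0667×10 + 0.28×7.6 = 4.331
R = 106/4.331 = 24.48 kJ/min

24.48 kJ/min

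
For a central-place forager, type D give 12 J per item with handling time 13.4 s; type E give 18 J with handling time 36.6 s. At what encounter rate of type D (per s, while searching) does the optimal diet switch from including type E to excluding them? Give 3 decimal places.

0.091 per s

At the threshold, the rate on type D alone equals the profitability of type E: λ·12/(1 + λ·13.4) = 18/36.6 = 0.4918.
Rearranging, λ(12 − 0.4918×13.4) = 0.4918, so λ = 0.4918/5.41 = 0.09091 per s.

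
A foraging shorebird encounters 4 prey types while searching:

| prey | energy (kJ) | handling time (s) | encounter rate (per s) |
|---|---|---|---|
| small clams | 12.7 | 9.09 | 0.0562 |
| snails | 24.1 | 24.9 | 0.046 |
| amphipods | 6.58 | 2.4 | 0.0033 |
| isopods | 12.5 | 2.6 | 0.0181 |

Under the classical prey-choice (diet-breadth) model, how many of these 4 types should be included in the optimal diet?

4

Profitabilities (E/h, kJ/s): isopods 4.81, amphipods 2.74, small clams 1.4, snails 0.968. Add prey in this order while the next type's profitability exceeds the intake rate on those already taken.
Rate on top 1: 0.2161. amphipods: 2.74 > 0.2161 → include.
Rate on top 2: 0.235. small clams: 1.4 > 0.235 → include.
Rate on top 3: 0.6142. snails: 0.968 > 0.6142 → include.
Optimal diet: isopods, amphipods, small clams, snails — 4 of 4 types.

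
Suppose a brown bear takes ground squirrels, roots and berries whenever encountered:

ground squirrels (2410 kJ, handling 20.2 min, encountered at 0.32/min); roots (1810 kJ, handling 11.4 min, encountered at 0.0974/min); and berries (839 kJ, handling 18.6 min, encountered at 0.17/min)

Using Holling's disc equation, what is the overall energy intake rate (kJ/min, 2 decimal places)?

Energy encountered per unit search time: 0.32×2410 + 0.0974×1810 + 0.17×839 = 1090 kJ/min.
Handling time per unit search time: 0.32×20.2 + 0.0974×11.4 + 0.17×18.6 = 10.74.
Rate = 1090/(1 + 10.74) = 92.88 kJ/min.

92.88 kJ/min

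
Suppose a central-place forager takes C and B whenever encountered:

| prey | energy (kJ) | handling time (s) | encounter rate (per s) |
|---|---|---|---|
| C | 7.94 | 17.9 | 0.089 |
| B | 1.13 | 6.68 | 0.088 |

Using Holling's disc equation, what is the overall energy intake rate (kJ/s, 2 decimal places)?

0.25 kJ/s

Energy encountered per unit search time: 0.089×7.94 + 0.088×1.13 = 0.8061 kJ/s.
Handling time per unit search time: 0.089×17.9 + 0.088×6.68 = 2.181.
Rate = 0.8061/(1 + 2.181) = 0.2534 kJ/s.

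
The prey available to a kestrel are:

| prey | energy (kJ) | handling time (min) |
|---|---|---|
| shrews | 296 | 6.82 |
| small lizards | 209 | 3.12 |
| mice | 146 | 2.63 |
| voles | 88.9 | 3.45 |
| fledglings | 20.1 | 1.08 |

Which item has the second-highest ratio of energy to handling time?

In descending order of E/h:
small lizards: 209/3.12 = 67 kJ/min
mice: 146/2.63 = 55.5 kJ/min
shrews: 296/6.82 = 43.4 kJ/min
voles: 88.9/3.45 = 25.8 kJ/min
fledglings: 20.1/1.08 = 18.6 kJ/min

mice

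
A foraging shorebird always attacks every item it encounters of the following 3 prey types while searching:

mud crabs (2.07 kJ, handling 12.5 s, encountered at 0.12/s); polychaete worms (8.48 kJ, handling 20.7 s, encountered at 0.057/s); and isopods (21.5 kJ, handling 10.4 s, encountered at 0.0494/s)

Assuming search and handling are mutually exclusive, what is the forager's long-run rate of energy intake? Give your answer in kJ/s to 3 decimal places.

0.428 kJ/s

R = Σλ_iE_i / (1 + Σλ_ih_i)
Numerator: 0.12×2.07 + 0.057×8.48 + 0.0494×21.5 = 1.794
Denominator: 1 + 0.12×12.5 + 0.057×20.7 + 0.0494×10.4 = 4.194
R = 1.794/4.194 = 0.4278 kJ/s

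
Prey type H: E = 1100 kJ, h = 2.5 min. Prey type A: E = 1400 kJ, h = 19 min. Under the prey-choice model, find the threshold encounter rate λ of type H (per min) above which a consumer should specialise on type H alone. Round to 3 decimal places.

Drop type A once their profitability E₂/h₂ falls below the rate achievable on type H alone: E₂/h₂ = λE₁/(1 + λh₁).
Solve for λ: λE₁h₂ = E₂(1 + λh₁) → λ(E₁h₂ − E₂h₁) = E₂ → λ = E₂/(E₁h₂ − E₂h₁).
λ = 1400/(1100×19 − 1400×2.5) = 1400/1.74e+04 = 0.08046 per min.

0.080 per min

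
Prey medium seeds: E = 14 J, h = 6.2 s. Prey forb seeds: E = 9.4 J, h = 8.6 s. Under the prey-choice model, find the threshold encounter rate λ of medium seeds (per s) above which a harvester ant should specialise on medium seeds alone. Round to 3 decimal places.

0.151 per s

Drop forb seeds once their profitability E₂/h₂ falls below the rate achievable on medium seeds alone: E₂/h₂ = λE₁/(1 + λh₁).
Solve for λ: λE₁h₂ = E₂(1 + λh₁) → λ(E₁h₂ − E₂h₁) = E₂ → λ = E₂/(E₁h₂ − E₂h₁).
λ = 9.4/(14×8.6 − 9.4×6.2) = 9.4/62.12 = 0.1513 per s.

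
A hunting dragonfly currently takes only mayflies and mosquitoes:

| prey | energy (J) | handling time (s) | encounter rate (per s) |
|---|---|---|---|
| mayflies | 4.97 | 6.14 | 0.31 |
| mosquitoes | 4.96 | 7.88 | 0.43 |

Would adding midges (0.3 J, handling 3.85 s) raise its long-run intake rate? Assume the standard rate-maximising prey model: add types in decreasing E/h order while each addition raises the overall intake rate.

No

Intake rate on the current diet: R = (0.31×4.97 + 0.43×4.96) / (1 + 0.31×6.14 + 0.43×7.88) = 3.673/6.292 = 0.5839 J/s.
Profitability of midges: 0.3/3.85 = 0.07792 J/s.
0.07792 < 0.5839, so adding midges would lower the average — exclude it.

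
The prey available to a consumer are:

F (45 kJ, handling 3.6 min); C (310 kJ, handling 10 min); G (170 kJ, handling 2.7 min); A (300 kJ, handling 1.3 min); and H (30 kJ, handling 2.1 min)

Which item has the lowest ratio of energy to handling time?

F

Profitability E/h (kJ/min): F = 45/3.6 = 12.5, C = 310/10 = 31, G = 170/2.7 = 63, A = 300/1.3 = 231, H = 30/2.1 = 14.3.
Ranked: A > G > C > H > F.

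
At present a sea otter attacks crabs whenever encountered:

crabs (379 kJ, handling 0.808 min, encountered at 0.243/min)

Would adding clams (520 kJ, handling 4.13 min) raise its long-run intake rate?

Yes

On crabs alone, R = ΣλE/(1+Σλh) = 92.1/1.196 = 76.98 kJ/min.
Profitability of clams: 520/4.13 = 125.9 kJ/min.
Since 125.9 > R, including clams increases the long-run rate.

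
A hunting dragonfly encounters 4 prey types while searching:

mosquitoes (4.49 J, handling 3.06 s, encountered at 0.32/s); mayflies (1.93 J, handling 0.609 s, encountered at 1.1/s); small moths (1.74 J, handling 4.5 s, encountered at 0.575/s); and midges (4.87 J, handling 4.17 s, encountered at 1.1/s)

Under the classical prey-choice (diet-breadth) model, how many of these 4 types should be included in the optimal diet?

2

E/h in descending order: mayflies 3.17, mosquitoes 1.47, midges 1.17, small moths 0.387 J/s. The optimal diet is the largest prefix of this list for which every included type satisfies E_i/h_i > R on the types above it.
Rate on top 1: 1.271. mosquitoes: 1.47 > 1.271 → include.
Rate on top 2: 1.344. midges: 1.17 < 1.344 → exclude; stop.
Optimal diet: mayflies, mosquitoes — 2 of 4 types.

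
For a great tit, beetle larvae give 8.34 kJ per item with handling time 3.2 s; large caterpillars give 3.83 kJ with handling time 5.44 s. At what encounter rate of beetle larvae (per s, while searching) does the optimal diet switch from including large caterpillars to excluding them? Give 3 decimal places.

At the threshold, the rate on beetle larvae alone equals the profitability of large caterpillars: λ·8.34/(1 + λ·3.2) = 3.83/5.44 = 0.704.
Rearranging, λ(8.34 − 0.704×3.2) = 0.704, so λ = 0.704/6.087 = 0.1157 per s.

0.116 per s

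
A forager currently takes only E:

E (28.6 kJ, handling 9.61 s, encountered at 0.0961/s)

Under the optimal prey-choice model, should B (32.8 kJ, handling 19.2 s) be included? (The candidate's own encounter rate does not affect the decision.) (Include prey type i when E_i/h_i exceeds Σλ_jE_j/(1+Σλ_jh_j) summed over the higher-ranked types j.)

Yes

On E alone, R = ΣλE/(1+Σλh) = 2.748/1.924 = 1.429 kJ/s.
Profitability of B: 32.8/19.2 = 1.708 kJ/s.
Since 1.708 > R, including B increases the long-run rate.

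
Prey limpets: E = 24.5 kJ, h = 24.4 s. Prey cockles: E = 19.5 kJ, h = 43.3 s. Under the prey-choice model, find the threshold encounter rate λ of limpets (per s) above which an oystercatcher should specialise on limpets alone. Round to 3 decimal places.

The zero-one rule: include cockles iff E₂/h₂ > λE₁/(1+λh₁). Equality gives the switch point.
λE₁h₂ = E₂ + λE₂h₁ ⇒ λ = E₂/(E₁h₂ − E₂h₁) = 19.5/(1061 − 475.8) = 0.03333 per s.

0.033 per s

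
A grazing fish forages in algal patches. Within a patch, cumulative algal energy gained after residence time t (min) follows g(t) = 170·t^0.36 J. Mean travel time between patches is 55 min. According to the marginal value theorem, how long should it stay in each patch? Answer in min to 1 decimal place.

By the marginal value theorem, leave when the instantaneous gain rate g'(t) equals the habitat-wide average g(t)/(T + t).
g'(t) = 0.36·170·t^-0.64. Setting 0.36·170·t^-0.64 = 170·t^0.36/(55+t) gives 0.36(55+t) = t, so 0.64·t = 0.36×55.
t* = 0.36×55/0.64 = 30.94 min.

30.9 min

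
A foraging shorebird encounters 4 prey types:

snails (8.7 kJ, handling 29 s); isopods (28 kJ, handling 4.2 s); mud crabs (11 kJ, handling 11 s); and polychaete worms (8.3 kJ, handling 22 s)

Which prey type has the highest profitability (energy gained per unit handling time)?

isopods

Profitability E/h (kJ/s): snails = 8.7/29 = 0.3, isopods = 28/4.2 = 6.67, mud crabs = 11/11 = 1, polychaete worms = 8.3/22 = 0.377.
Ranked: isopods > mud crabs > polychaete worms > snails.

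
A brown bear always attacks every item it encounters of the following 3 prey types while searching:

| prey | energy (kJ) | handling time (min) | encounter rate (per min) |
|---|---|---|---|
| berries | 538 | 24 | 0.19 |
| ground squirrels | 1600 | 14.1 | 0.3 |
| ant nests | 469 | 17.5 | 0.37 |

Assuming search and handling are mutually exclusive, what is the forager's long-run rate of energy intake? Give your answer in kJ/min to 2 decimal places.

Energy encountered per unit search time: 0.19×538 + 0.3×1600 + 0.37×469 = 755.8 kJ/min.
Handling time per unit search time: 0.19×24 + 0.3×14.1 + 0.37×17.5 = 15.27.
Rate = 755.8/(1 + 15.27) = 46.46 kJ/min.

46.46 kJ/min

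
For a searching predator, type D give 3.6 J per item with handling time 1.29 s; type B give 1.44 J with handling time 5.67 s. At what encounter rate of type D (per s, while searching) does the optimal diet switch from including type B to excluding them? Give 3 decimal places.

At the threshold, the rate on type D alone equals the profitability of type B: λ·3.6/(1 + λ·1.29) = 1.44/5.67 = 0.254.
Rearranging, λ(3.6 − 0.254×1.29) = 0.254, so λ = 0.254/3.272 = 0.07761 per s.

0.078 per s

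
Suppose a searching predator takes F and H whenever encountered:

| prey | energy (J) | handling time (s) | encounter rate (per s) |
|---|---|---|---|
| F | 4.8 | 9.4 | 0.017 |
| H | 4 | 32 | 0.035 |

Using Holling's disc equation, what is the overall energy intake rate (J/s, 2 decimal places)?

Energy encountered per unit search time: 0.017×4.8 + 0.035×4 = 0.2216 J/s.
Handling time per unit search time: 0.017×9.4 + 0.035×32 = 1.28.
Rate = 0.2216/(1 + 1.28) = 0.0972 J/s.

0.10 J/s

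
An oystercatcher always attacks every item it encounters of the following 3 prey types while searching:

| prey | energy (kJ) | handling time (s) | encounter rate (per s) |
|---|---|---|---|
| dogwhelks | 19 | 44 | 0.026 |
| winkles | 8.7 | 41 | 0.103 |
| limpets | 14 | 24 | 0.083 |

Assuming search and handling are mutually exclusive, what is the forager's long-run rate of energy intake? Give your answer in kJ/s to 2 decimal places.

R = Σλ_iE_i / (1 + Σλ_ih_i)
Numerator: 0.026×19 + 0.103×8.7 + 0.083×14 = 2.552
Denominator: 1 + 0.026×44 + 0.103×41 + 0.083×24 = 8.359
R = 2.552/8.359 = 0.3053 kJ/s

0.31 kJ/s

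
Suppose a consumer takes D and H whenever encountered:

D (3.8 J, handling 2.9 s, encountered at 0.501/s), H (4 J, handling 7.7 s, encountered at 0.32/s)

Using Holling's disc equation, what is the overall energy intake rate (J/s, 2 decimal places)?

Energy encountered per unit search time: 0.501×3.8 + 0.32×4 = 3.184 J/s.
Handling time per unit search time: 0.501×2.9 + 0.32×7.7 = 3.917.
Rate = 3.184/(1 + 3.917) = 0.6475 J/s.

0.65 J/s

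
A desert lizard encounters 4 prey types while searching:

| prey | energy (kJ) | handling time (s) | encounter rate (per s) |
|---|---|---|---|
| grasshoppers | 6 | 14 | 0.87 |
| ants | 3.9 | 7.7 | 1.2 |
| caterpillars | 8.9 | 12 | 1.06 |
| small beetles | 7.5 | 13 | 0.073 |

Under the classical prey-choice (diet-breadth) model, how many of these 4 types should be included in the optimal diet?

Rank by E/h (kJ/s): caterpillars 0.742, small beetles 0.577, ants 0.506, grasshoppers 0.429. Include each in turn until the next type's E/h falls below the running intake rate.
Rate on top 1: 0.6876. small beetles: 0.577 < 0.6876 → exclude; stop.
Optimal diet: caterpillars — 1 of 4 types.

1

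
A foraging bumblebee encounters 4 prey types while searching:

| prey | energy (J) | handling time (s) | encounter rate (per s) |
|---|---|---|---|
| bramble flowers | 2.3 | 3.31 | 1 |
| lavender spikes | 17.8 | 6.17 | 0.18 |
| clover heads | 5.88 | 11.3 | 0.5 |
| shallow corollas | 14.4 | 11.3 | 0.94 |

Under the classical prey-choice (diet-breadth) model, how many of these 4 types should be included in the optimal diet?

1

Rank by E/h (J/s): lavender spikes 2.88, shallow corollas 1.27, bramble flowers 0.695, clover heads 0.52. Include each in turn until the next type's E/h falls below the running intake rate.
Rate on top 1: 1.518. shallow corollas: 1.27 < 1.518 → exclude; stop.
Optimal diet: lavender spikes — 1 of 4 types.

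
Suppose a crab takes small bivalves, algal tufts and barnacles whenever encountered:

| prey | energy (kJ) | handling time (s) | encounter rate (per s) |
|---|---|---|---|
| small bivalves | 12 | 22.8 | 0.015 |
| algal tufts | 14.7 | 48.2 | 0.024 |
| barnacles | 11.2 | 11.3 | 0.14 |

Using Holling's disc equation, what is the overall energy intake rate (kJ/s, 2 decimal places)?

R = Σλ_iE_i / (1 + Σλ_ih_i)
Numerator: 0.015×12 + 0.024×14.7 + 0.14×11.2 = 2.101
Denominator: 1 + 0.015×22.8 + 0.024×48.2 + 0.14×11.3 = 4.081
R = 2.101/4.081 = 0.5148 kJ/s

0.51 kJ/s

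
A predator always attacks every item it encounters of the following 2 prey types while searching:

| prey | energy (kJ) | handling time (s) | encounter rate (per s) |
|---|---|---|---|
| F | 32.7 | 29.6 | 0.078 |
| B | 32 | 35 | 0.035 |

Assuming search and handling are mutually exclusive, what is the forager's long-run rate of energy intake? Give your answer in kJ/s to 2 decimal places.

0.81 kJ/s

R = Σλ_iE_i / (1 + Σλ_ih_i)
Numerator: 0.078×32.7 + 0.035×32 = 3.671
Denominator: 1 + 0.078×29.6 + 0.035×35 = 4.534
R = 3.671/4.534 = 0.8096 kJ/s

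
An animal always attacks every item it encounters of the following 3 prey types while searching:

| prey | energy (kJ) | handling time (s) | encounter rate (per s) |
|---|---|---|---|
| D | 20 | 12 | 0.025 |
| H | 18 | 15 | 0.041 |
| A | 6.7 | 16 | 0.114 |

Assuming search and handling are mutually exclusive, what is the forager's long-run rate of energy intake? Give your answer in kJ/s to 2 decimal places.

0.54 kJ/s

R = Σλ_iE_i / (1 + Σλ_ih_i)
Numerator: 0.025×20 + 0.041×18 + 0.114×6.7 = 2.002
Denominator: 1 + 0.025×12 + 0.041×15 + 0.114×16 = 3.739
R = 2.002/3.739 = 0.5354 kJ/s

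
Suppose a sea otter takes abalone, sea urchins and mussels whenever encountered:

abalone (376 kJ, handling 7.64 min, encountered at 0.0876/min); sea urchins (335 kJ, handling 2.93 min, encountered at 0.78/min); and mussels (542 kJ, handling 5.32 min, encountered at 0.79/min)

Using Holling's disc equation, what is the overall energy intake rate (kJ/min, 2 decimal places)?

R = Σλ_iE_i / (1 + Σλ_ih_i)
Numerator: 0.0876×376 + 0.78×335 + 0.79×542 = 722.4
Denominator: 1 + 0.0876×7.64 + 0.78×2.93 + 0.79×5.32 = 8.157
R = 722.4/8.157 = 88.56 kJ/min

88.56 kJ/min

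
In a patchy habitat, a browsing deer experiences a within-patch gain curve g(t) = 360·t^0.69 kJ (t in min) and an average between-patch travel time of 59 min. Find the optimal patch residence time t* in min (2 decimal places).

Optimal t* satisfies g'(t*) = g(t*)/(T + t*).
g'(t) = 0.69·360·t^-0.31. Setting 0.69·360·t^-0.31 = 360·t^0.69/(59+t) gives 0.69(59+t) = t, so 0.31·t = 0.69×59.
t* = 0.69×59/0.31 = 131.3 min.

131.32 min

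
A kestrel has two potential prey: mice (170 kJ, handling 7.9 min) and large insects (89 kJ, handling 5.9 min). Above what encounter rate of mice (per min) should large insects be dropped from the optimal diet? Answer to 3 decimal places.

0.297 per min

Drop large insects once their profitability E₂/h₂ falls below the rate achievable on mice alone: E₂/h₂ = λE₁/(1 + λh₁).
Solve for λ: λE₁h₂ = E₂(1 + λh₁) → λ(E₁h₂ − E₂h₁) = E₂ → λ = E₂/(E₁h₂ − E₂h₁).
λ = 89/(170×5.9 − 89×7.9) = 89/299.9 = 0.2968 per min.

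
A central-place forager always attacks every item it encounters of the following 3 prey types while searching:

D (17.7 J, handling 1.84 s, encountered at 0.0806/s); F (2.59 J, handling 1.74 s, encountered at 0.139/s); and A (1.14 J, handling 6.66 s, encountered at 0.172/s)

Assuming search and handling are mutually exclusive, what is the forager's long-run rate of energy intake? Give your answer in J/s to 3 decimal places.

Energy encountered per unit search time: 0.0806×17.7 + 0.139×2.59 + 0.172×1.14 = 1.983 J/s.
Handling time per unit search time: 0.0806×1.84 + 0.139×1.74 + 0.172×6.66 = 1.536.
Rate = 1.983/(1 + 1.536) = 0.7819 J/s.

0.782 J/s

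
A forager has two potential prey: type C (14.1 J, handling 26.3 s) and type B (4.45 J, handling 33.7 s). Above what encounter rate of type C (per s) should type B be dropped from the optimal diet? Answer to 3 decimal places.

Drop type B once their profitability E₂/h₂ falls below the rate achievable on type C alone: E₂/h₂ = λE₁/(1 + λh₁).
Solve for λ: λE₁h₂ = E₂(1 + λh₁) → λ(E₁h₂ − E₂h₁) = E₂ → λ = E₂/(E₁h₂ − E₂h₁).
λ = 4.45/(14.1×33.7 − 4.45×26.3) = 4.45/358.1 = 0.01243 per s.

0.012 per s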